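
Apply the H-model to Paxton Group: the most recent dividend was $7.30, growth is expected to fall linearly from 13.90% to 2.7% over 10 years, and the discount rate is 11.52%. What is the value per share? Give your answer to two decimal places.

$131.35

H-model: P₀ = D₀[(1+g_L) + H(g_S−g_L)]/(r−g_L), with H = 10/2 = 5.
P₀ = 7.30 × [(1+0.027) + 5×(0.139−0.027)] / (0.1152−0.027)
   = 7.30 × 1.5870 / 0.0882 = 131.3503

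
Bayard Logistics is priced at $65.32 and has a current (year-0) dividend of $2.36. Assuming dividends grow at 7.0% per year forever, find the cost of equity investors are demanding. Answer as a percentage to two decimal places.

Rearranging the constant-growth DDM: r = D₁/P₀ + g.
D₁ = 2.36 × (1 + 0.07) = 2.5252.
r = 2.5252 / 65.32 + 0.07 = 0.03866 + 0.07 = 0.10866

10.87%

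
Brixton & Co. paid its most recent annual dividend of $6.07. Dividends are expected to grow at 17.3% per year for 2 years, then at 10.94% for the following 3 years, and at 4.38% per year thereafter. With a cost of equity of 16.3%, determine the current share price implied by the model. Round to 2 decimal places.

$76.10

Three-stage DDM. Project D₁…D_5; terminal Gordon value at t=5 with g = 0.0438; discount at r = 0.163.
D_1 = 7.1201
D_2 = 8.3519
D_3 = 9.2656
D_4 = 10.2792
D_5 = 11.4038
TV_5 = 11.9033/(0.163−0.0438) = 99.8597
P₀ = Σ Dₜ/(1+r)ᵗ + TV_5/(1+r)^5 = 76.1003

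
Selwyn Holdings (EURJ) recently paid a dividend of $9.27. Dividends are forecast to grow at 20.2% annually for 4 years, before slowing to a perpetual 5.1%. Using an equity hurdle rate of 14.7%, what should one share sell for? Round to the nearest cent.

$164.14

Two-stage DDM. Project D₁…D_4 at 0.202, terminal growth 0.051, discount at r = 0.147.
D_1 = 11.1425
D_2 = 13.3933
D_3 = 16.0988
D_4 = 19.3507
Terminal value at t=4: TV = D_5/(r−g) = 20.3376/(0.147−0.051) = 211.8503
P₀ = 11.1425/(1+0.147)^1 + 13.3933/(1+0.147)^2 + 16.0988/(1+0.147)^3 + 19.3507/(1+0.147)^4 + 211.8503/(1+0.147)^4 = 164.1417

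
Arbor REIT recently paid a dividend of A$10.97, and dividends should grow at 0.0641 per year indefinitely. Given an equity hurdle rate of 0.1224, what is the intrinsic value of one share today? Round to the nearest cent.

A$200.23

Gordon growth model: P₀ = D₁/(r − g). D₁ = 10.97 × (1 + 0.0641) = 11.6732.
P₀ = 11.6732 / (0.1224 − 0.0641) = 11.6732 / 0.0583 = 200.2260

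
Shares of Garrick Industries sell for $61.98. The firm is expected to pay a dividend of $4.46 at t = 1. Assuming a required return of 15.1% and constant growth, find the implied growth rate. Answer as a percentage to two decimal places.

From P₀ = D₁/(r − g), the implied growth is g = r − D₁/P₀.
g = 0.151 − 4.46/61.98 = 0.151 − 0.07196 = 0.07904

7.90%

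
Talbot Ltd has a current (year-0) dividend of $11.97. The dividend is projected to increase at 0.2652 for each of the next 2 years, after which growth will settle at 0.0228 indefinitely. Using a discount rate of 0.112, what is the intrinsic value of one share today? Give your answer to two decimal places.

Two-stage DDM. Project D₁…D_2 at 0.2652, terminal growth 0.0228, discount at r = 0.112.
D_1 = 15.1444
D_2 = 19.1608
Terminal value at t=2: TV = D_3/(r−g) = 19.5976/(0.112−0.0228) = 219.7042
P₀ = 15.1444/(1+0.112)^1 + 19.1608/(1+0.112)^2 + 219.7042/(1+0.112)^2 = 206.7905

$206.79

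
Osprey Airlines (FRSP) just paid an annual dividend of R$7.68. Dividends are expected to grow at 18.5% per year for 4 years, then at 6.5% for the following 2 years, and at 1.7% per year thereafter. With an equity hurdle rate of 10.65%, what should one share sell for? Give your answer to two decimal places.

R$162.00

Three-stage DDM. Project D₁…D_6; terminal Gordon value at t=6 with g = 0.017; discount at r = 0.1065.
D_1 = 9.1008
D_2 = 10.7844
D_3 = 12.7796
D_4 = 15.1438
D_5 = 16.1281
D_6 = 17.1765
TV_6 = 17.4685/(0.1065−0.017) = 195.1784
P₀ = Σ Dₜ/(1+r)ᵗ + TV_6/(1+r)^6 = 161.9980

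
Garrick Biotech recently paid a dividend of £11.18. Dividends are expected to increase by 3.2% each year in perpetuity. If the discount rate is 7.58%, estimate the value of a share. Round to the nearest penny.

£263.42

Gordon growth model: P₀ = D₁/(r − g). D₁ = 11.18 × (1 + 0.032) = 11.5378.
P₀ = 11.5378 / (0.0758 − 0.032) = 11.5378 / 0.0438 = 263.4192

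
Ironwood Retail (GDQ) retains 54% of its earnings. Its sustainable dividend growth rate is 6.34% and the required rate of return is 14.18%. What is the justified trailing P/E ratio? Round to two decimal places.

Payout ratio b = 1 − 0.54 = 0.46.
Justified trailing P/E = b(1+g)/(r−g) = 0.46×(1+0.0634)/(0.1418−0.0634) = 6.2393

6.24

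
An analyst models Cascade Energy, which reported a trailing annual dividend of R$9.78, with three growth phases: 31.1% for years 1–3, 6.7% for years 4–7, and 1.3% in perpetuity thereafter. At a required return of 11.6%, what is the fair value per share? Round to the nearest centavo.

R$227.89

Three-stage DDM. Project D₁…D_7; terminal Gordon value at t=7 with g = 0.013; discount at r = 0.116.
D_1 = 12.8216
D_2 = 16.8091
D_3 = 22.0367
D_4 = 23.5132
D_5 = 25.0886
D_6 = 26.7695
D_7 = 28.5631
TV_7 = 28.9344/(0.116−0.013) = 280.9162
P₀ = Σ Dₜ/(1+r)ᵗ + TV_7/(1+r)^7 = 227.8907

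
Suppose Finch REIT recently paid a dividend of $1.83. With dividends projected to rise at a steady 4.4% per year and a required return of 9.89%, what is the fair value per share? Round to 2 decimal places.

$34.80

Gordon growth model: P₀ = D₁/(r − g). D₁ = 1.83 × (1 + 0.044) = 1.9105.
P₀ = 1.9105 / (0.0989 − 0.044) = 1.9105 / 0.0549 = 34.8000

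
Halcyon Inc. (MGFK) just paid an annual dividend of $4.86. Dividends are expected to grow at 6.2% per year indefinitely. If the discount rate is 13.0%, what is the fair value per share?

$75.90

Gordon growth model: P₀ = D₁/(r − g). D₁ = 4.86 × (1 + 0.062) = 5.1613.
P₀ = 5.1613 / (0.13 − 0.062) = 5.1613 / 0.068 = 75.9018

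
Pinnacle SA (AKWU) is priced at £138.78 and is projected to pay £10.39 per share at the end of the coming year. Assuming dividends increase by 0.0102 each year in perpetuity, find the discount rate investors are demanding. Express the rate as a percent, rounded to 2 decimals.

Rearranging the constant-growth DDM: r = D₁/P₀ + g.
r = 10.3900 / 138.78 + 0.0102 = 0.07487 + 0.0102 = 0.08507

8.51%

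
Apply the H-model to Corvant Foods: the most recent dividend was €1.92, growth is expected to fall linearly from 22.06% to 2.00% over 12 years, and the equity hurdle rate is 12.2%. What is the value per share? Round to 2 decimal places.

€41.86

H-model: P₀ = D₀[(1+g_L) + H(g_S−g_L)]/(r−g_L), with H = 12/2 = 6.
P₀ = 1.92 × [(1+0.02) + 6×(0.2206−0.02)] / (0.122−0.02)
   = 1.92 × 2.2236 / 0.102 = 41.8560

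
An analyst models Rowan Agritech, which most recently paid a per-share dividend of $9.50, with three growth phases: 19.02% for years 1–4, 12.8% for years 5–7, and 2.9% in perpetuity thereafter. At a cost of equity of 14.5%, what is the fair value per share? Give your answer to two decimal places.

$168.27

Three-stage DDM. Project D₁…D_7; terminal Gordon value at t=7 with g = 0.029; discount at r = 0.145.
D_1 = 11.3069
D_2 = 13.4575
D_3 = 16.0171
D_4 = 19.0635
D_5 = 21.5037
D_6 = 24.2561
D_7 = 27.3609
TV_7 = 28.1544/(0.145−0.029) = 242.7102
P₀ = Σ Dₜ/(1+r)ᵗ + TV_7/(1+r)^7 = 168.2664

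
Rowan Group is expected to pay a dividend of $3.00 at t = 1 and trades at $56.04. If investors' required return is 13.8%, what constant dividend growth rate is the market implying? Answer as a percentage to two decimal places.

From P₀ = D₁/(r − g), the implied growth is g = r − D₁/P₀.
g = 0.138 − 3.00/56.04 = 0.138 − 0.05353 = 0.08447

8.45%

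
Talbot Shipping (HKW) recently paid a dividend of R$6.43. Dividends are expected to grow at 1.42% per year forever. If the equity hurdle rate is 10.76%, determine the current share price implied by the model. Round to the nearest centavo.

Gordon growth model: P₀ = D₁/(r − g). D₁ = 6.43 × (1 + 0.0142) = 6.5213.
P₀ = 6.5213 / (0.1076 − 0.0142) = 6.5213 / 0.0934 = 69.8213

R$69.82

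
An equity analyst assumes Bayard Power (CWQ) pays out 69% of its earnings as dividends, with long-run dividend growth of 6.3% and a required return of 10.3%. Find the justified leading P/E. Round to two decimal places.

Justified leading P/E = b/(r−g) = 0.69/(0.103−0.063) = 17.2500

17.25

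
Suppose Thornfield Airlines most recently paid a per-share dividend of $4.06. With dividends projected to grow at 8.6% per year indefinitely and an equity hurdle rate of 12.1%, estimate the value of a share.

Gordon growth model: P₀ = D₁/(r − g). D₁ = 4.06 × (1 + 0.086) = 4.4092.
P₀ = 4.4092 / (0.121 − 0.086) = 4.4092 / 0.035 = 125.9760

$125.98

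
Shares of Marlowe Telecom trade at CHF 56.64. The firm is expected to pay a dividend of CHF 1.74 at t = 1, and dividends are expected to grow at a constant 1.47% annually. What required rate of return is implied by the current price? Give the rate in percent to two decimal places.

4.54%

Rearranging the constant-growth DDM: r = D₁/P₀ + g.
r = 1.7400 / 56.64 + 0.0147 = 0.03072 + 0.0147 = 0.04542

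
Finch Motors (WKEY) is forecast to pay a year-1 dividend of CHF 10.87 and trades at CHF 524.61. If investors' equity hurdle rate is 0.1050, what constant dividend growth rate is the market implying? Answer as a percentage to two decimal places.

From P₀ = D₁/(r − g), the implied growth is g = r − D₁/P₀.
g = 0.105 − 10.87/524.61 = 0.105 − 0.02072 = 0.08428

8.43%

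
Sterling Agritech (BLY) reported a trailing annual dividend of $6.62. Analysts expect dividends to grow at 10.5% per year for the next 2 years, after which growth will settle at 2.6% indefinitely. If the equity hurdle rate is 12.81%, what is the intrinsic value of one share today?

$76.66

Two-stage DDM. Project D₁…D_2 at 0.105, terminal growth 0.026, discount at r = 0.1281.
D_1 = 7.3151
D_2 = 8.0832
Terminal value at t=2: TV = D_3/(r−g) = 8.2933/(0.1281−0.026) = 81.2277
P₀ = 7.3151/(1+0.1281)^1 + 8.0832/(1+0.1281)^2 + 81.2277/(1+0.1281)^2 = 76.6638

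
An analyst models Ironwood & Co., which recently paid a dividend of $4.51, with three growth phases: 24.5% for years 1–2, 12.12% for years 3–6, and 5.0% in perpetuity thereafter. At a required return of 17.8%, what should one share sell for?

$61.55

Three-stage DDM. Project D₁…D_6; terminal Gordon value at t=6 with g = 0.05; discount at r = 0.178.
D_1 = 5.6150
D_2 = 6.9906
D_3 = 7.8379
D_4 = 8.7878
D_5 = 9.8529
D_6 = 11.0471
TV_6 = 11.5994/(0.178−0.05) = 90.6206
P₀ = Σ Dₜ/(1+r)ᵗ + TV_6/(1+r)^6 = 61.5520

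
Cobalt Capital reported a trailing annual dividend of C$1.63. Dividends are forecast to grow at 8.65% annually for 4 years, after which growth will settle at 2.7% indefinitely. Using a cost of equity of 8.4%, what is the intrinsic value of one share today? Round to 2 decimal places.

Two-stage DDM. Project D₁…D_4 at 0.0865, terminal growth 0.027, discount at r = 0.084.
D_1 = 1.7710
D_2 = 1.9242
D_3 = 2.0906
D_4 = 2.2715
Terminal value at t=4: TV = D_5/(r−g) = 2.3328/(0.084−0.027) = 40.9263
P₀ = 1.7710/(1+0.084)^1 + 1.9242/(1+0.084)^2 + 2.0906/(1+0.084)^3 + 2.2715/(1+0.084)^4 + 40.9263/(1+0.084)^4 = 36.1981

C$36.20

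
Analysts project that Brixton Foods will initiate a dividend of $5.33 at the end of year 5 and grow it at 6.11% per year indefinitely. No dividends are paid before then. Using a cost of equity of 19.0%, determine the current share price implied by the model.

Deferred-dividend DDM. At t=4 the remaining stream is a growing perpetuity with first payment D_5 = 5.33.
V_4 = D_5/(r−g) = 5.33/(0.19−0.0611) = 41.3499
P₀ = V_4/(1+r)^4 = 41.3499/(1+0.19)^4 = 20.6199

$20.62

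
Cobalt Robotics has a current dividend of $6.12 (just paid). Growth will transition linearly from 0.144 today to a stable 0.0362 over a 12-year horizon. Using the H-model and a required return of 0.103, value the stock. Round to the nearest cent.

$154.19

H-model: P₀ = D₀[(1+g_L) + H(g_S−g_L)]/(r−g_L), with H = 12/2 = 6.
P₀ = 6.12 × [(1+0.0362) + 6×(0.144−0.0362)] / (0.103−0.0362)
   = 6.12 × 1.6830 / 0.0668 = 154.1910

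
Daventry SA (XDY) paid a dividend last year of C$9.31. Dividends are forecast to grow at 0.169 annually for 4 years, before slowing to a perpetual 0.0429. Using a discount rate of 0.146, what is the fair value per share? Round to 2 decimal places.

Two-stage DDM. Project D₁…D_4 at 0.169, terminal growth 0.0429, discount at r = 0.146.
D_1 = 10.8834
D_2 = 12.7227
D_3 = 14.8728
D_4 = 17.3863
Terminal value at t=4: TV = D_5/(r−g) = 18.1322/(0.146−0.0429) = 175.8700
P₀ = 10.8834/(1+0.146)^1 + 12.7227/(1+0.146)^2 + 14.8728/(1+0.146)^3 + 17.3863/(1+0.146)^4 + 175.8700/(1+0.146)^4 = 141.1119

C$141.11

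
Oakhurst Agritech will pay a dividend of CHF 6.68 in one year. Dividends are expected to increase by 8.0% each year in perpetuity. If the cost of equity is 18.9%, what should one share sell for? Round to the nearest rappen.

CHF 61.28

Gordon growth model: P₀ = D₁/(r − g), with D₁ = 6.68 given directly.
P₀ = 6.6800 / (0.189 − 0.08) = 6.6800 / 0.109 = 61.2844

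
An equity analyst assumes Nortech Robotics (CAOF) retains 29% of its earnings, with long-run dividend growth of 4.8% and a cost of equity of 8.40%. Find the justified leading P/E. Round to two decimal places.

Payout ratio b = 1 − 0.29 = 0.71.
Justified leading P/E = b/(r−g) = 0.71/(0.084−0.048) = 19.7222

19.72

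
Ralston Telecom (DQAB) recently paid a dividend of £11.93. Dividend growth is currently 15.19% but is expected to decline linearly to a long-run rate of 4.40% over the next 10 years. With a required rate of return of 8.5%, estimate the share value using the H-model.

H-model: P₀ = D₀[(1+g_L) + H(g_S−g_L)]/(r−g_L), with H = 10/2 = 5.
P₀ = 11.93 × [(1+0.044) + 5×(0.1519−0.044)] / (0.085−0.044)
   = 11.93 × 1.5835 / 0.041 = 460.7599

£460.76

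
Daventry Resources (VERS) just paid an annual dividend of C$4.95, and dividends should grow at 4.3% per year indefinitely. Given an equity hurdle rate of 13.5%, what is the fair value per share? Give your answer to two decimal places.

Gordon growth model: P₀ = D₁/(r − g). D₁ = 4.95 × (1 + 0.043) = 5.1628.
P₀ = 5.1628 / (0.135 − 0.043) = 5.1628 / 0.092 = 56.1179

C$56.12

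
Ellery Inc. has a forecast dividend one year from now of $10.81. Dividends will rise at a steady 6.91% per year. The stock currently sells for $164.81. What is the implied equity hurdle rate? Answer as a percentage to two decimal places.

Rearranging the constant-growth DDM: r = D₁/P₀ + g.
r = 10.8100 / 164.81 + 0.0691 = 0.06559 + 0.0691 = 0.13469

13.47%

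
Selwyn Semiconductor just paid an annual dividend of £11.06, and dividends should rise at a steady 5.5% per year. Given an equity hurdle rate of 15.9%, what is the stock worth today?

Gordon growth model: P₀ = D₁/(r − g). D₁ = 11.06 × (1 + 0.055) = 11.6683.
P₀ = 11.6683 / (0.159 − 0.055) = 11.6683 / 0.104 = 112.1952

£112.20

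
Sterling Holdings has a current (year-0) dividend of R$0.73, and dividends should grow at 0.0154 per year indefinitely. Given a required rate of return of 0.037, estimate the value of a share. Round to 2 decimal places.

R$34.32

Gordon growth model: P₀ = D₁/(r − g). D₁ = 0.73 × (1 + 0.0154) = 0.7412.
P₀ = 0.7412 / (0.037 − 0.0154) = 0.7412 / 0.0216 = 34.3168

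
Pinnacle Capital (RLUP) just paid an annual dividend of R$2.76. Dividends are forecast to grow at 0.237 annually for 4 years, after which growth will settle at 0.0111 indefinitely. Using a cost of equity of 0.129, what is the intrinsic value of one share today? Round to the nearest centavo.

Two-stage DDM. Project D₁…D_4 at 0.237, terminal growth 0.0111, discount at r = 0.129.
D_1 = 3.4141
D_2 = 4.2233
D_3 = 5.2242
D_4 = 6.4623
Terminal value at t=4: TV = D_5/(r−g) = 6.5340/(0.129−0.0111) = 55.4202
P₀ = 3.4141/(1+0.129)^1 + 4.2233/(1+0.129)^2 + 5.2242/(1+0.129)^3 + 6.4623/(1+0.129)^4 + 55.4202/(1+0.129)^4 = 48.0559

R$48.06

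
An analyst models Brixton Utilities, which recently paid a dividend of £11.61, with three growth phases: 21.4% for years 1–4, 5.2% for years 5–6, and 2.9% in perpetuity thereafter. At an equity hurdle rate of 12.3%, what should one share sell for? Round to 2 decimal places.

Three-stage DDM. Project D₁…D_6; terminal Gordon value at t=6 with g = 0.029; discount at r = 0.123.
D_1 = 14.0945
D_2 = 17.1108
D_3 = 20.7725
D_4 = 25.2178
D_5 = 26.5291
D_6 = 27.9086
TV_6 = 28.7180/(0.123−0.029) = 305.5104
P₀ = Σ Dₜ/(1+r)ᵗ + TV_6/(1+r)^6 = 237.7259

£237.73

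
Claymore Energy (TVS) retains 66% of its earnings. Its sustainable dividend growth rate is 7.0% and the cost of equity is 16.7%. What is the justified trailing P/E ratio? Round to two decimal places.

Payout ratio b = 1 − 0.66 = 0.34.
Justified trailing P/E = b(1+g)/(r−g) = 0.34×(1+0.07)/(0.167−0.07) = 3.7505

3.75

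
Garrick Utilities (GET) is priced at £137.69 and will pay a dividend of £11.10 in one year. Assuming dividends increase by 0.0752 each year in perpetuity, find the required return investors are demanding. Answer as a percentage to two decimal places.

15.58%

Rearranging the constant-growth DDM: r = D₁/P₀ + g.
r = 11.1000 / 137.69 + 0.0752 = 0.08062 + 0.0752 = 0.15582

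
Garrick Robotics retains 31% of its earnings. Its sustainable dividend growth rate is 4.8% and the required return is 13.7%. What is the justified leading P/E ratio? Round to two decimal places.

Payout ratio b = 1 − 0.31 = 0.69.
Justified leading P/E = b/(r−g) = 0.69/(0.137−0.048) = 7.7528

7.75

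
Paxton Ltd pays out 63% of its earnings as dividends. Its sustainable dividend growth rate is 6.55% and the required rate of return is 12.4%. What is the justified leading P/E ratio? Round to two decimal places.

Justified leading P/E = b/(r−g) = 0.63/(0.124−0.0655) = 10.7692

10.77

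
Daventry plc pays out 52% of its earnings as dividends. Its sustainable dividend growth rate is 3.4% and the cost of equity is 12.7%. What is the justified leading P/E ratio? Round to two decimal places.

Justified leading P/E = b/(r−g) = 0.52/(0.127−0.034) = 5.5914

5.59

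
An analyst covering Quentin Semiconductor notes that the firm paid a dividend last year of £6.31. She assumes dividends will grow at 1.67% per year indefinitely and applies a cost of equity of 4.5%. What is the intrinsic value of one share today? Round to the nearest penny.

Gordon growth model: P₀ = D₁/(r − g). D₁ = 6.31 × (1 + 0.0167) = 6.4154.
P₀ = 6.4154 / (0.045 − 0.0167) = 6.4154 / 0.0283 = 226.6918

£226.69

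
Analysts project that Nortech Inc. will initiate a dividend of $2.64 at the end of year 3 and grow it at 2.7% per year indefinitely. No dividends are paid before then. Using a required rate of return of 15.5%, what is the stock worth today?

Deferred-dividend DDM. At t=2 the remaining stream is a growing perpetuity with first payment D_3 = 2.64.
V_2 = D_3/(r−g) = 2.64/(0.155−0.027) = 20.6250
P₀ = V_2/(1+r)^2 = 20.6250/(1+0.155)^2 = 15.4607

$15.46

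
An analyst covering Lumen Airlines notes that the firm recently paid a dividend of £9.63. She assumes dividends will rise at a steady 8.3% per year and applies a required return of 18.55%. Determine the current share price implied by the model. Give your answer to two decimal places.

Gordon growth model: P₀ = D₁/(r − g). D₁ = 9.63 × (1 + 0.083) = 10.4293.
P₀ = 10.4293 / (0.1855 − 0.083) = 10.4293 / 0.1025 = 101.7492

£101.75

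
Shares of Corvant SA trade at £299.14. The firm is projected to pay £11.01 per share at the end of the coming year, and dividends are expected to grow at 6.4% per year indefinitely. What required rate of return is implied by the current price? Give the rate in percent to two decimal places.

10.08%

Rearranging the constant-growth DDM: r = D₁/P₀ + g.
r = 11.0100 / 299.14 + 0.064 = 0.03681 + 0.064 = 0.10081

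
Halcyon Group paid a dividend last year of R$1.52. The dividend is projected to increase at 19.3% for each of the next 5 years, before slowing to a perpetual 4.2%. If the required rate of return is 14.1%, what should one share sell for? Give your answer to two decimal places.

Two-stage DDM. Project D₁…D_5 at 0.193, terminal growth 0.042, discount at r = 0.141.
D_1 = 1.8134
D_2 = 2.1633
D_3 = 2.5809
D_4 = 3.0790
D_5 = 3.6732
Terminal value at t=5: TV = D_6/(r−g) = 3.8275/(0.141−0.042) = 38.6615
P₀ = 1.8134/(1+0.141)^1 + 2.1633/(1+0.141)^2 + 2.5809/(1+0.141)^3 + 3.0790/(1+0.141)^4 + 3.6732/(1+0.141)^5 + 38.6615/(1+0.141)^5 = 28.6961

R$28.70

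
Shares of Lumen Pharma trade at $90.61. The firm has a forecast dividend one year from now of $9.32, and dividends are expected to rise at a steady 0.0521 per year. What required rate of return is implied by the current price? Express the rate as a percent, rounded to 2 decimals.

Rearranging the constant-growth DDM: r = D₁/P₀ + g.
r = 9.3200 / 90.61 + 0.0521 = 0.10286 + 0.0521 = 0.15496

15.50%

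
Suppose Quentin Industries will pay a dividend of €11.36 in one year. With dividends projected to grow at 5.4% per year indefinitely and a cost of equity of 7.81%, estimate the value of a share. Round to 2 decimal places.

Gordon growth model: P₀ = D₁/(r − g), with D₁ = 11.36 given directly.
P₀ = 11.3600 / (0.0781 − 0.054) = 11.3600 / 0.0241 = 471.3693

€471.37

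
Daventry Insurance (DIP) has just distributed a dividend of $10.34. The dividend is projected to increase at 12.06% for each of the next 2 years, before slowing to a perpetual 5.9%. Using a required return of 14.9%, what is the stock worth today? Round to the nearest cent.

Two-stage DDM. Project D₁…D_2 at 0.1206, terminal growth 0.059, discount at r = 0.149.
D_1 = 11.5870
D_2 = 12.9844
Terminal value at t=2: TV = D_3/(r−g) = 13.7505/(0.149−0.059) = 152.7831
P₀ = 11.5870/(1+0.149)^1 + 12.9844/(1+0.149)^2 + 152.7831/(1+0.149)^2 = 135.6467

$135.65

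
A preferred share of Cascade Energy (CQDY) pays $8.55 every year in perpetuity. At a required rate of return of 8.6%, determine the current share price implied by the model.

$99.42

Zero-growth DDM (perpetuity): P₀ = D/r = 8.55 / 0.086 = 99.4186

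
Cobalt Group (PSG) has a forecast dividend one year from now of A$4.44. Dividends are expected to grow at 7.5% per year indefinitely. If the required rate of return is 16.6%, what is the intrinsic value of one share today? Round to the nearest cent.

Gordon growth model: P₀ = D₁/(r − g), with D₁ = 4.44 given directly.
P₀ = 4.4400 / (0.166 − 0.075) = 4.4400 / 0.091 = 48.7912

A$48.79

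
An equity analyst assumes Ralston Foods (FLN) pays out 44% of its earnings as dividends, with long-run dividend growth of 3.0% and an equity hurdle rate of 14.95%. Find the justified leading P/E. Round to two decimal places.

3.68

Justified leading P/E = b/(r−g) = 0.44/(0.1495−0.03) = 3.6820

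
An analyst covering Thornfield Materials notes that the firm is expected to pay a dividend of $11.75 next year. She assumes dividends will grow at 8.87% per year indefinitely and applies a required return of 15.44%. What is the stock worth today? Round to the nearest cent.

$178.84

Gordon growth model: P₀ = D₁/(r − g), with D₁ = 11.75 given directly.
P₀ = 11.7500 / (0.1544 − 0.0887) = 11.7500 / 0.0657 = 178.8432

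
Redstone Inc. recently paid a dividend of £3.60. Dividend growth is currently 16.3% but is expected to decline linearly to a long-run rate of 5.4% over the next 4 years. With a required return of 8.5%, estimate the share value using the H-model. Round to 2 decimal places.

H-model: P₀ = D₀[(1+g_L) + H(g_S−g_L)]/(r−g_L), with H = 4/2 = 2.
P₀ = 3.60 × [(1+0.054) + 2×(0.163−0.054)] / (0.085−0.054)
   = 3.60 × 1.2720 / 0.031 = 147.7161

£147.72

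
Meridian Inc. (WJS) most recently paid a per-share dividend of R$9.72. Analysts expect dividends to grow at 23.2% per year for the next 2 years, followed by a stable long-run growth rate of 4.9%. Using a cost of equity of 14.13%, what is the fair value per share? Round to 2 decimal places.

R$150.54

Two-stage DDM. Project D₁…D_2 at 0.232, terminal growth 0.049, discount at r = 0.1413.
D_1 = 11.9750
D_2 = 14.7532
Terminal value at t=2: TV = D_3/(r−g) = 15.4762/(0.1413−0.049) = 167.6724
P₀ = 11.9750/(1+0.1413)^1 + 14.7532/(1+0.1413)^2 + 167.6724/(1+0.1413)^2 = 150.5434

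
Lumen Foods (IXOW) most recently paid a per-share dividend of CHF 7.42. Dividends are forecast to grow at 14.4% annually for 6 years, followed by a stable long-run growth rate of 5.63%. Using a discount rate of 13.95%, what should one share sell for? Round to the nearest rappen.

CHF 141.60

Two-stage DDM. Project D₁…D_6 at 0.144, terminal growth 0.0563, discount at r = 0.1395.
D_1 = 8.4885
D_2 = 9.7108
D_3 = 11.1092
D_4 = 12.7089
D_5 = 14.5390
D_6 = 16.6326
Terminal value at t=6: TV = D_7/(r−g) = 17.5690/(0.1395−0.0563) = 211.1660
P₀ = 8.4885/(1+0.1395)^1 + 9.7108/(1+0.1395)^2 + 11.1092/(1+0.1395)^3 + 12.7089/(1+0.1395)^4 + 14.5390/(1+0.1395)^5 + 16.6326/(1+0.1395)^6 + 211.1660/(1+0.1395)^6 = 141.5974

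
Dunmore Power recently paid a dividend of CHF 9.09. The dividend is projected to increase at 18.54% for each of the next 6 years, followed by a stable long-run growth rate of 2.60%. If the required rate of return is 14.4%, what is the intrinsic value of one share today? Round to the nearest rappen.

Two-stage DDM. Project D₁…D_6 at 0.1854, terminal growth 0.026, discount at r = 0.144.
D_1 = 10.7753
D_2 = 12.7730
D_3 = 15.1411
D_4 = 17.9483
D_5 = 21.2759
D_6 = 25.2205
Terminal value at t=6: TV = D_7/(r−g) = 25.8762/(0.144−0.026) = 219.2900
P₀ = 10.7753/(1+0.144)^1 + 12.7730/(1+0.144)^2 + 15.1411/(1+0.144)^3 + 17.9483/(1+0.144)^4 + 21.2759/(1+0.144)^5 + 25.2205/(1+0.144)^6 + 219.2900/(1+0.144)^6 = 159.7080

CHF 159.71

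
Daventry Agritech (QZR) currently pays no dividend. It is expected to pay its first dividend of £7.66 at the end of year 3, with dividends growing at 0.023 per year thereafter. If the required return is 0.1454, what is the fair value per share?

Deferred-dividend DDM. At t=2 the remaining stream is a growing perpetuity with first payment D_3 = 7.66.
V_2 = D_3/(r−g) = 7.66/(0.1454−0.023) = 62.5817
P₀ = V_2/(1+r)^2 = 62.5817/(1+0.1454)^2 = 47.7016

£47.70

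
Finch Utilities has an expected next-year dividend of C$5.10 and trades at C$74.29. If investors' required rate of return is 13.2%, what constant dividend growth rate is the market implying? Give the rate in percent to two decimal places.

From P₀ = D₁/(r − g), the implied growth is g = r − D₁/P₀.
g = 0.132 − 5.10/74.29 = 0.132 − 0.06865 = 0.06335

6.34%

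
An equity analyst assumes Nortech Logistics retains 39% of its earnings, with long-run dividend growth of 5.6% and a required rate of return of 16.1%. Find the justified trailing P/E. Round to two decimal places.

Payout ratio b = 1 − 0.39 = 0.61.
Justified trailing P/E = b(1+g)/(r−g) = 0.61×(1+0.056)/(0.161−0.056) = 6.1349

6.13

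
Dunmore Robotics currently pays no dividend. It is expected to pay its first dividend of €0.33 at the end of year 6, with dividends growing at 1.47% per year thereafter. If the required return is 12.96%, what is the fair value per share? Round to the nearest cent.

Deferred-dividend DDM. At t=5 the remaining stream is a growing perpetuity with first payment D_6 = 0.33.
V_5 = D_6/(r−g) = 0.33/(0.1296−0.0147) = 2.8721
P₀ = V_5/(1+r)^5 = 2.8721/(1+0.1296)^5 = 1.5616

€1.56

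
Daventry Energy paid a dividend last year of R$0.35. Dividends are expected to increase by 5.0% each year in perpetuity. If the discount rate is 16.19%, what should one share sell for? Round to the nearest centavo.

R$3.28

Gordon growth model: P₀ = D₁/(r − g). D₁ = 0.35 × (1 + 0.05) = 0.3675.
P₀ = 0.3675 / (0.1619 − 0.05) = 0.3675 / 0.1119 = 3.2842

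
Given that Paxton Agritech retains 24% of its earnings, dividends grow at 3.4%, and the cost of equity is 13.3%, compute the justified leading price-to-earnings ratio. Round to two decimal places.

Payout ratio b = 1 − 0.24 = 0.76.
Justified leading P/E = b/(r−g) = 0.76/(0.133−0.034) = 7.6768

7.68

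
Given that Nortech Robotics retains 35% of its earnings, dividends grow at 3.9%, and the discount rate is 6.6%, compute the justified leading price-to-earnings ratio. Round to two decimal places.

24.07

Payout ratio b = 1 − 0.35 = 0.65.
Justified leading P/E = b/(r−g) = 0.65/(0.066−0.039) = 24.0741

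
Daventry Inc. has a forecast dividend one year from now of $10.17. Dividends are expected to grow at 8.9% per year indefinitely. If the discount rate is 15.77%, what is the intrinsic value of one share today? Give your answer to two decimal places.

$148.03

Gordon growth model: P₀ = D₁/(r − g), with D₁ = 10.17 given directly.
P₀ = 10.1700 / (0.1577 − 0.089) = 10.1700 / 0.0687 = 148.0349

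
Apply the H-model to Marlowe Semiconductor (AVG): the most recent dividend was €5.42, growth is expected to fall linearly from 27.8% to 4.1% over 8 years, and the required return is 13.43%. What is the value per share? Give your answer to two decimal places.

H-model: P₀ = D₀[(1+g_L) + H(g_S−g_L)]/(r−g_L), with H = 8/2 = 4.
P₀ = 5.42 × [(1+0.041) + 4×(0.278−0.041)] / (0.1343−0.041)
   = 5.42 × 1.9890 / 0.0933 = 115.5453

€115.55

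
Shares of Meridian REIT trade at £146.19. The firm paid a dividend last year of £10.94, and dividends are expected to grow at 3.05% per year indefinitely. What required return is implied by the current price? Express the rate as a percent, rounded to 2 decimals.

10.76%

Rearranging the constant-growth DDM: r = D₁/P₀ + g.
D₁ = 10.94 × (1 + 0.0305) = 11.2737.
r = 11.2737 / 146.19 + 0.0305 = 0.07712 + 0.0305 = 0.10762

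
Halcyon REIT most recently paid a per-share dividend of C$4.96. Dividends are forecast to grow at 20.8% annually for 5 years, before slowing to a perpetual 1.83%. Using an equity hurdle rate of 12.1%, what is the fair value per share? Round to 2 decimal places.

C$102.67

Two-stage DDM. Project D₁…D_5 at 0.208, terminal growth 0.0183, discount at r = 0.121.
D_1 = 5.9917
D_2 = 7.2379
D_3 = 8.7434
D_4 = 10.5621
D_5 = 12.7590
Terminal value at t=5: TV = D_6/(r−g) = 12.9925/(0.121−0.0183) = 126.5091
P₀ = 5.9917/(1+0.121)^1 + 7.2379/(1+0.121)^2 + 8.7434/(1+0.121)^3 + 10.5621/(1+0.121)^4 + 12.7590/(1+0.121)^5 + 126.5091/(1+0.121)^5 = 102.6725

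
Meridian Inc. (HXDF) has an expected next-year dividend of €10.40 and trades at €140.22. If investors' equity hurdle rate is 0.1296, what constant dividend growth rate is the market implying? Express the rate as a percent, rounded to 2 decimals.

5.54%

From P₀ = D₁/(r − g), the implied growth is g = r − D₁/P₀.
g = 0.1296 − 10.40/140.22 = 0.1296 − 0.07417 = 0.05543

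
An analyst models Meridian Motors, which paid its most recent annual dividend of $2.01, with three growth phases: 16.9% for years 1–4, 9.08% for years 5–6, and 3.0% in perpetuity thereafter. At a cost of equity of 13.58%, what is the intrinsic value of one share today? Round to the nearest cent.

Three-stage DDM. Project D₁…D_6; terminal Gordon value at t=6 with g = 0.03; discount at r = 0.1358.
D_1 = 2.3497
D_2 = 2.7468
D_3 = 3.2110
D_4 = 3.7537
D_5 = 4.0945
D_6 = 4.4663
TV_6 = 4.6003/(0.1358−0.03) = 43.4806
P₀ = Σ Dₜ/(1+r)ᵗ + TV_6/(1+r)^6 = 33.1442

$33.14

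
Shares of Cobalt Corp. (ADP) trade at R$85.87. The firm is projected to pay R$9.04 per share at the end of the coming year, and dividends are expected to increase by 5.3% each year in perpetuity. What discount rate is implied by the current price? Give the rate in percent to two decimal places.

Rearranging the constant-growth DDM: r = D₁/P₀ + g.
r = 9.0400 / 85.87 + 0.053 = 0.10528 + 0.053 = 0.15828

15.83%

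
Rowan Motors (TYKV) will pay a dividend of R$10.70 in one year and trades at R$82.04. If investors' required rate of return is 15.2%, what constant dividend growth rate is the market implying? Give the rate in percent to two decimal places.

2.16%

From P₀ = D₁/(r − g), the implied growth is g = r − D₁/P₀.
g = 0.152 − 10.70/82.04 = 0.152 − 0.13042 = 0.02158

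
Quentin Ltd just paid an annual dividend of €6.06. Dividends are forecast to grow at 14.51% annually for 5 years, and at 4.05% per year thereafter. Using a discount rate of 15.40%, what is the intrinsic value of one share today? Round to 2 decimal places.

Two-stage DDM. Project D₁…D_5 at 0.1451, terminal growth 0.0405, discount at r = 0.154.
D_1 = 6.9393
D_2 = 7.9462
D_3 = 9.0992
D_4 = 10.4195
D_5 = 11.9314
Terminal value at t=5: TV = D_6/(r−g) = 12.4146/(0.154−0.0405) = 109.3795
P₀ = 6.9393/(1+0.154)^1 + 7.9462/(1+0.154)^2 + 9.0992/(1+0.154)^3 + 10.4195/(1+0.154)^4 + 11.9314/(1+0.154)^5 + 109.3795/(1+0.154)^5 = 83.0511

€83.05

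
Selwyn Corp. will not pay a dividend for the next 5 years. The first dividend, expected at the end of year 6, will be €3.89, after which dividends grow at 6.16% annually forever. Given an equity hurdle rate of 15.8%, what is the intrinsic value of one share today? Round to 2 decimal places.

Deferred-dividend DDM. At t=5 the remaining stream is a growing perpetuity with first payment D_6 = 3.89.
V_5 = D_6/(r−g) = 3.89/(0.158−0.0616) = 40.3527
P₀ = V_5/(1+r)^5 = 40.3527/(1+0.158)^5 = 19.3789

€19.38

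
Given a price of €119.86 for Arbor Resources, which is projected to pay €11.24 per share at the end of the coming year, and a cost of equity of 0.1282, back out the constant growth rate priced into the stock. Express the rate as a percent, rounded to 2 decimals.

3.44%

From P₀ = D₁/(r − g), the implied growth is g = r − D₁/P₀.
g = 0.1282 − 11.24/119.86 = 0.1282 − 0.09378 = 0.03442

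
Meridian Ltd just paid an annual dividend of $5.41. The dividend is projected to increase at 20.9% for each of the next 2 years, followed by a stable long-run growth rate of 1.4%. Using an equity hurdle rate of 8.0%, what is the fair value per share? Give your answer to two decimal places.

$116.99

Two-stage DDM. Project D₁…D_2 at 0.209, terminal growth 0.014, discount at r = 0.08.
D_1 = 6.5407
D_2 = 7.9077
Terminal value at t=2: TV = D_3/(r−g) = 8.0184/(0.08−0.014) = 121.4909
P₀ = 6.5407/(1+0.08)^1 + 7.9077/(1+0.08)^2 + 121.4909/(1+0.08)^2 = 116.9947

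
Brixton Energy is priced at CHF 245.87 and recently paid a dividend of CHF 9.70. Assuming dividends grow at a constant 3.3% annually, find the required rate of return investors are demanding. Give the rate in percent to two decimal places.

Rearranging the constant-growth DDM: r = D₁/P₀ + g.
D₁ = 9.70 × (1 + 0.033) = 10.0201.
r = 10.0201 / 245.87 + 0.033 = 0.04075 + 0.033 = 0.07375

7.38%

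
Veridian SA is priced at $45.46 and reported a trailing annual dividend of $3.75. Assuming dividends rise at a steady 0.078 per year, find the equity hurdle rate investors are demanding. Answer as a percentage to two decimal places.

Rearranging the constant-growth DDM: r = D₁/P₀ + g.
D₁ = 3.75 × (1 + 0.078) = 4.0425.
r = 4.0425 / 45.46 + 0.078 = 0.08892 + 0.078 = 0.16692

16.69%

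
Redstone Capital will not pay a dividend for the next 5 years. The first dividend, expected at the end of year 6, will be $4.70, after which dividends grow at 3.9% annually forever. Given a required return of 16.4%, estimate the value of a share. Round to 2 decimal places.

Deferred-dividend DDM. At t=5 the remaining stream is a growing perpetuity with first payment D_6 = 4.70.
V_5 = D_6/(r−g) = 4.70/(0.164−0.039) = 37.6000
P₀ = V_5/(1+r)^5 = 37.6000/(1+0.164)^5 = 17.5964

$17.60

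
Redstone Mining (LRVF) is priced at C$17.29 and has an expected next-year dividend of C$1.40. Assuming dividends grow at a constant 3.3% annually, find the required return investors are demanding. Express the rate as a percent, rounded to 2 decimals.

Rearranging the constant-growth DDM: r = D₁/P₀ + g.
r = 1.4000 / 17.29 + 0.033 = 0.08097 + 0.033 = 0.11397

11.40%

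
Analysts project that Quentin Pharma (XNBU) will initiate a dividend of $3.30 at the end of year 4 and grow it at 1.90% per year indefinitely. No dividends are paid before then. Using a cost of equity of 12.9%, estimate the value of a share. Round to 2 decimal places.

$20.85

Deferred-dividend DDM. At t=3 the remaining stream is a growing perpetuity with first payment D_4 = 3.30.
V_3 = D_4/(r−g) = 3.30/(0.129−0.019) = 30.0000
P₀ = V_3/(1+r)^3 = 30.0000/(1+0.129)^3 = 20.8468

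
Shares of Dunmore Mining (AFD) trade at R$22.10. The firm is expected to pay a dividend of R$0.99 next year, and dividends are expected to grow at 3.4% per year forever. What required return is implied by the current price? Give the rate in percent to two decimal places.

Rearranging the constant-growth DDM: r = D₁/P₀ + g.
r = 0.9900 / 22.10 + 0.034 = 0.04480 + 0.034 = 0.07880

7.88%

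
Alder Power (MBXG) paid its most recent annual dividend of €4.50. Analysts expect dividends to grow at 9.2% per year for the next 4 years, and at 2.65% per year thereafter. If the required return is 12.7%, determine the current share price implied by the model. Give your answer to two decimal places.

€57.16

Two-stage DDM. Project D₁…D_4 at 0.092, terminal growth 0.0265, discount at r = 0.127.
D_1 = 4.9140
D_2 = 5.3661
D_3 = 5.8598
D_4 = 6.3989
Terminal value at t=4: TV = D_5/(r−g) = 6.5684/(0.127−0.0265) = 65.3576
P₀ = 4.9140/(1+0.127)^1 + 5.3661/(1+0.127)^2 + 5.8598/(1+0.127)^3 + 6.3989/(1+0.127)^4 + 65.3576/(1+0.127)^4 = 57.1588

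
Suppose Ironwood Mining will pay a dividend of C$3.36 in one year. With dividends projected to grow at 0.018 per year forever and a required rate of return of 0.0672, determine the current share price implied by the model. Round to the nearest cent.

C$68.29

Gordon growth model: P₀ = D₁/(r − g), with D₁ = 3.36 given directly.
P₀ = 3.3600 / (0.0672 − 0.018) = 3.3600 / 0.0492 = 68.2927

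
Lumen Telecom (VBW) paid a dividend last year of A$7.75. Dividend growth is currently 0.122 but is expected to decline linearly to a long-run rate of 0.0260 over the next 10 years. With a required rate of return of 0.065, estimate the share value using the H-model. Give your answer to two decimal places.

H-model: P₀ = D₀[(1+g_L) + H(g_S−g_L)]/(r−g_L), with H = 10/2 = 5.
P₀ = 7.75 × [(1+0.026) + 5×(0.122−0.026)] / (0.065−0.026)
   = 7.75 × 1.5060 / 0.039 = 299.2692

A$299.27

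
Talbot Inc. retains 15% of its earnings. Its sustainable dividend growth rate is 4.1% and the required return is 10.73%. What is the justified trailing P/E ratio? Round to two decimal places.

Payout ratio b = 1 − 0.15 = 0.85.
Justified trailing P/E = b(1+g)/(r−g) = 0.85×(1+0.041)/(0.1073−0.041) = 13.3462

13.35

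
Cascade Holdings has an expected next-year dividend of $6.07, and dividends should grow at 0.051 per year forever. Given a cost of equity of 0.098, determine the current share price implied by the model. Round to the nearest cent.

Gordon growth model: P₀ = D₁/(r − g), with D₁ = 6.07 given directly.
P₀ = 6.0700 / (0.098 − 0.051) = 6.0700 / 0.047 = 129.1489

$129.15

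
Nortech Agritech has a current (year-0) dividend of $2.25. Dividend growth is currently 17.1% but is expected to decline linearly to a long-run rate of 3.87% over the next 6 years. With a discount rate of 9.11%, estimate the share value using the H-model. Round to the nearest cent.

H-model: P₀ = D₀[(1+g_L) + H(g_S−g_L)]/(r−g_L), with H = 6/2 = 3.
P₀ = 2.25 × [(1+0.0387) + 3×(0.171−0.0387)] / (0.0911−0.0387)
   = 2.25 × 1.4356 / 0.0524 = 61.6431

$61.64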